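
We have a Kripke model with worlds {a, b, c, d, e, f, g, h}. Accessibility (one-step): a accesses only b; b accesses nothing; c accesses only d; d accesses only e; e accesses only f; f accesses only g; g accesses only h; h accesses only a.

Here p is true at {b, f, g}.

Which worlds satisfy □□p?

{a, b, d, e, h}

a: successors {b}; □p there: b:T. ✓
b: no successors, so □□p holds vacuously. ✓
c: successors {d}; □p there: d:F. ✗
d: successors {e}; □p there: e:T. ✓
e: successors {f}; □p there: f:T. ✓
f: successors {g}; □p there: g:F. ✗
g: successors {h}; □p there: h:F. ✗
h: successors {a}; □p there: a:T. ✓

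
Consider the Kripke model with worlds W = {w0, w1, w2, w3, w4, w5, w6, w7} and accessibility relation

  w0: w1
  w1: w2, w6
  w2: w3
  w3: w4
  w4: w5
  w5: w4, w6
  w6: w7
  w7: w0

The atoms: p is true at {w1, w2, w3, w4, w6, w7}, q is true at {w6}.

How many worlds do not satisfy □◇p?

w0: successors {w1}; ◇p there: w1:T. ✓
w1: successors {w2, w6}; ◇p there: w2:T, w6:T. ✓
w2: successors {w3}; ◇p there: w3:T. ✓
w3: successors {w4}; ◇p there: w4:F. ✗
w4: successors {w5}; ◇p there: w5:T. ✓
w5: successors {w4, w6}; ◇p there: w4:F, w6:T. ✗
w6: successors {w7}; ◇p there: w7:F. ✗
w7: successors {w0}; ◇p there: w0:T. ✓
Satisfying worlds: {w0, w1, w2, w4, w7}.
So □◇p fails at the other 3 worlds.

3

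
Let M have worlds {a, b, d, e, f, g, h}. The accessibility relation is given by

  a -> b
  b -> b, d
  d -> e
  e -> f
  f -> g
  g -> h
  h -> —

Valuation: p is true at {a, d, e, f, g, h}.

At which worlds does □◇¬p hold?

a: successors {b}; ◇¬p there: b:T. ✓
b: successors {b, d}; ◇¬p there: b:T, d:F. ✗
d: successors {e}; ◇¬p there: e:F. ✗
e: successors {f}; ◇¬p there: f:F. ✗
f: successors {g}; ◇¬p there: g:F. ✗
g: successors {h}; ◇¬p there: h:F. ✗
h: no successors, so □◇¬p holds vacuously. ✓

{a, h}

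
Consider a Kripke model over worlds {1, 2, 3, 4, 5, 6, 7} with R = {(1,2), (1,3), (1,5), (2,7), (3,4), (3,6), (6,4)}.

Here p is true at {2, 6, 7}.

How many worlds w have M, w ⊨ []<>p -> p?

5

1: []<>p is F, p is F. ✓
2: []<>p is F, p is T. ✓
3: []<>p is F, p is F. ✓
4: []<>p is T, p is F. ✗
5: []<>p is T, p is F. ✗
6: []<>p is F, p is T. ✓
7: []<>p is T, p is T. ✓
Satisfying worlds: {1, 2, 3, 6, 7}.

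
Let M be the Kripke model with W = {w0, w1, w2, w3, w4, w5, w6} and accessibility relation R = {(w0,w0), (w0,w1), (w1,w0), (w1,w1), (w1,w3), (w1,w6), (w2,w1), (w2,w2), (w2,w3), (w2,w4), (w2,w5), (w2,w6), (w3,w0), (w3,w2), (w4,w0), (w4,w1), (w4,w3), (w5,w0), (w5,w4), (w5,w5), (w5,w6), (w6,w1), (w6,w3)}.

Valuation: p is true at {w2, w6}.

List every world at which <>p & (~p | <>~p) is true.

{w1, w2, w3, w5}

w0: <>p is F, ~p | <>~p is T. ✗
w1: <>p is T, ~p | <>~p is T. ✓
w2: <>p is T, ~p | <>~p is T. ✓
w3: <>p is T, ~p | <>~p is T. ✓
w4: <>p is F, ~p | <>~p is T. ✗
w5: <>p is T, ~p | <>~p is T. ✓
w6: <>p is F, ~p | <>~p is T. ✗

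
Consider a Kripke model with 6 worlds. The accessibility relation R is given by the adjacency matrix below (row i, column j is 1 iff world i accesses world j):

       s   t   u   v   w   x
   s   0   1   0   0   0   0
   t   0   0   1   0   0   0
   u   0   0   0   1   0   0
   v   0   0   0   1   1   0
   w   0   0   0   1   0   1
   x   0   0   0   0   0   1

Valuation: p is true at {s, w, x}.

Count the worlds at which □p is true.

s: successors {t}; p there: t:F. ✗
t: successors {u}; p there: u:F. ✗
u: successors {v}; p there: v:F. ✗
v: successors {v, w}; p there: v:F, w:T. ✗
w: successors {v, x}; p there: v:F, x:T. ✗
x: successors {x}; p there: x:T. ✓
Satisfying worlds: {x}.

1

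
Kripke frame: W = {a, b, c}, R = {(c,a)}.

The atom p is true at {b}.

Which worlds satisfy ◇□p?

a: no successors, so ◇□p fails. ✗
b: no successors, so ◇□p fails. ✗
c: successors {a}; □p there: a:T. ✓

{c}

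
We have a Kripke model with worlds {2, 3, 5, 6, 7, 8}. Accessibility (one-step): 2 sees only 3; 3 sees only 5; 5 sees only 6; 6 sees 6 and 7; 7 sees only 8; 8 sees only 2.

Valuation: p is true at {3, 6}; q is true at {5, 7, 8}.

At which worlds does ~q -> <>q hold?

{3, 5, 6, 7, 8}

2: ~q is T, <>q is F. ✗
3: ~q is T, <>q is T. ✓
5: ~q is F, <>q is F. ✓
6: ~q is T, <>q is T. ✓
7: ~q is F, <>q is T. ✓
8: ~q is F, <>q is F. ✓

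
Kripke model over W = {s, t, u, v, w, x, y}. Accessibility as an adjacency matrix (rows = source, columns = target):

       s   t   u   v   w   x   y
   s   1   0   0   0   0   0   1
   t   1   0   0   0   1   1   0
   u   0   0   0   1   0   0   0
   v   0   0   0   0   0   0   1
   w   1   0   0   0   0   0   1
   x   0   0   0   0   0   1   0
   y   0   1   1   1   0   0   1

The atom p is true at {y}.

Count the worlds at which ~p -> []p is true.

2

s: ~p is T, []p is F. ✗
t: ~p is T, []p is F. ✗
u: ~p is T, []p is F. ✗
v: ~p is T, []p is T. ✓
w: ~p is T, []p is F. ✗
x: ~p is T, []p is F. ✗
y: ~p is F, []p is F. ✓
Satisfying worlds: {v, y}.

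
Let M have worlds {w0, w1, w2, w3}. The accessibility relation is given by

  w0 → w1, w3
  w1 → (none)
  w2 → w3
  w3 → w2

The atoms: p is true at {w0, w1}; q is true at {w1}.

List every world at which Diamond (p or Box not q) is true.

w0: successors {w1, w3}; p or Box not q there: w1:T, w3:T. ✓
w1: no successors, so Diamond (p or Box not q) fails. ✗
w2: successors {w3}; p or Box not q there: w3:T. ✓
w3: successors {w2}; p or Box not q there: w2:T. ✓

{w0, w2, w3}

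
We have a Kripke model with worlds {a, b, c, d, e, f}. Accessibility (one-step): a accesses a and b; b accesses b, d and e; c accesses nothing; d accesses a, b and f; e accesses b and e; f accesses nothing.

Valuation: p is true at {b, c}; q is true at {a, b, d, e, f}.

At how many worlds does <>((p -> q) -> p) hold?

a: successors {a, b}; (p -> q) -> p there: a:F, b:T. ✓
b: successors {b, d, e}; (p -> q) -> p there: b:T, d:F, e:F. ✓
c: no successors, so <>((p -> q) -> p) fails. ✗
d: successors {a, b, f}; (p -> q) -> p there: a:F, b:T, f:F. ✓
e: successors {b, e}; (p -> q) -> p there: b:T, e:F. ✓
f: no successors, so <>((p -> q) -> p) fails. ✗
Satisfying worlds: {a, b, d, e}.

4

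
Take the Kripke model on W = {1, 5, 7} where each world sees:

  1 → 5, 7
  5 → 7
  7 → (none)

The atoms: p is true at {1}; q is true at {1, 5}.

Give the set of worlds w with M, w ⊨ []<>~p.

{7}

1: successors {5, 7}; <>~p there: 5:T, 7:F. ✗
5: successors {7}; <>~p there: 7:F. ✗
7: no successors, so []<>~p holds vacuously. ✓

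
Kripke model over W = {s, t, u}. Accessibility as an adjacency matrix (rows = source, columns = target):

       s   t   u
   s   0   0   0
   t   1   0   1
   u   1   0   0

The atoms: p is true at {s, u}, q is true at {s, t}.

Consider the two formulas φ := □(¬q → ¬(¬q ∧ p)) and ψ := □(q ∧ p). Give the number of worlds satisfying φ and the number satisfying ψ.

For □(¬q → ¬(¬q ∧ p)):
s: no successors, so □(¬q → ¬(¬q ∧ p)) holds vacuously. ✓
t: successors {s, u}; ¬q → ¬(¬q ∧ p) there: s:T, u:F. ✗
u: successors {s}; ¬q → ¬(¬q ∧ p) there: s:T. ✓
— 2 worlds.
For □(q ∧ p):
s: no successors, so □(q ∧ p) holds vacuously. ✓
t: successors {s, u}; q ∧ p there: s:T, u:F. ✗
u: successors {s}; q ∧ p there: s:T. ✓
— 2 worlds.

2 and 2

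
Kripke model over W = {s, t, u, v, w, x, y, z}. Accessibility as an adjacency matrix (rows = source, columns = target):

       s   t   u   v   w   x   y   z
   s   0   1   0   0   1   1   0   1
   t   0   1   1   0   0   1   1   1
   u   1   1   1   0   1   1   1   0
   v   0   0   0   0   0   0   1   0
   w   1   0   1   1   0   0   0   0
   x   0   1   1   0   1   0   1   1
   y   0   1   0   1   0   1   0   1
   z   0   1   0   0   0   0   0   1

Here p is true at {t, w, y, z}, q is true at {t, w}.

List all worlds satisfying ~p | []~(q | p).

{s, u, v, w, x}

s: ~p is T, []~(q | p) is F. ✓
t: ~p is F, []~(q | p) is F. ✗
u: ~p is T, []~(q | p) is F. ✓
v: ~p is T, []~(q | p) is F. ✓
w: ~p is F, []~(q | p) is T. ✓
x: ~p is T, []~(q | p) is F. ✓
y: ~p is F, []~(q | p) is F. ✗
z: ~p is F, []~(q | p) is F. ✗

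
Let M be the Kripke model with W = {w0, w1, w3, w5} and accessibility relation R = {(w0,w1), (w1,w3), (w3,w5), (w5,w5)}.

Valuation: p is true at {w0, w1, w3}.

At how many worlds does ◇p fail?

2

w0: successors {w1}; p there: w1:T. ✓
w1: successors {w3}; p there: w3:T. ✓
w3: successors {w5}; p there: w5:F. ✗
w5: successors {w5}; p there: w5:F. ✗
Satisfying worlds: {w0, w1}.
So ◇p fails at the other 2 worlds.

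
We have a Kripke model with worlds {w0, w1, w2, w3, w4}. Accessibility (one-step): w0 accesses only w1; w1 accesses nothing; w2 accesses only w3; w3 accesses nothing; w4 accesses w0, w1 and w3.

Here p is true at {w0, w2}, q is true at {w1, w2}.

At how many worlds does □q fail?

2

w0: successors {w1}; q there: w1:T. ✓
w1: no successors, so □q holds vacuously. ✓
w2: successors {w3}; q there: w3:F. ✗
w3: no successors, so □q holds vacuously. ✓
w4: successors {w0, w1, w3}; q there: w0:F, w1:T, w3:F. ✗
Satisfying worlds: {w0, w1, w3}.
So □q fails at the other 2 worlds.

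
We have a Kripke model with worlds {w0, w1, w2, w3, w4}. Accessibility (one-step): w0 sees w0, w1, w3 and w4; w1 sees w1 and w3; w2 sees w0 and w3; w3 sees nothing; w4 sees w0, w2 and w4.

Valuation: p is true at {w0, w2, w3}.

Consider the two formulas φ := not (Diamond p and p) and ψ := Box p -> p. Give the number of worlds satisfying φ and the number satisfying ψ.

For not (Diamond p and p):
w0: Diamond p and p is T. ✗
w1: Diamond p and p is F. ✓
w2: Diamond p and p is T. ✗
w3: Diamond p and p is F. ✓
w4: Diamond p and p is F. ✓
— 3 worlds.
For Box p -> p:
w0: Box p is F, p is T. ✓
w1: Box p is F, p is F. ✓
w2: Box p is T, p is T. ✓
w3: Box p is T, p is T. ✓
w4: Box p is F, p is F. ✓
— 5 worlds.

3 and 5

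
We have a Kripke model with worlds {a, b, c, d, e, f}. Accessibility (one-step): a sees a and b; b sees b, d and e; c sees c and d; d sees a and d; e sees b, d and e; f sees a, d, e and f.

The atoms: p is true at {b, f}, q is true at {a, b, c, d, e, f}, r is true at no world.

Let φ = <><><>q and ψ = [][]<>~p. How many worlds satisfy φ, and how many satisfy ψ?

For <><><>q:
a: successors {a, b}; <><>q there: a:T, b:T. ✓
b: successors {b, d, e}; <><>q there: b:T, d:T, e:T. ✓
c: successors {c, d}; <><>q there: c:T, d:T. ✓
d: successors {a, d}; <><>q there: a:T, d:T. ✓
e: successors {b, d, e}; <><>q there: b:T, d:T, e:T. ✓
f: successors {a, d, e, f}; <><>q there: a:T, d:T, e:T, f:T. ✓
— 6 worlds.
For [][]<>~p:
a: successors {a, b}; []<>~p there: a:T, b:T. ✓
b: successors {b, d, e}; []<>~p there: b:T, d:T, e:T. ✓
c: successors {c, d}; []<>~p there: c:T, d:T. ✓
d: successors {a, d}; []<>~p there: a:T, d:T. ✓
e: successors {b, d, e}; []<>~p there: b:T, d:T, e:T. ✓
f: successors {a, d, e, f}; []<>~p there: a:T, d:T, e:T, f:T. ✓
— 6 worlds.

6 and 6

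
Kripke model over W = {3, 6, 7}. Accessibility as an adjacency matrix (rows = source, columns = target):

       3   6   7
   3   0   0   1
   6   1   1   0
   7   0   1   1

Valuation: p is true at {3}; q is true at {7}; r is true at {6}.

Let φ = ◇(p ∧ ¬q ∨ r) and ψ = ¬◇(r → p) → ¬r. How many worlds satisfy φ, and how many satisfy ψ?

For ◇(p ∧ ¬q ∨ r):
3: successors {7}; p ∧ ¬q ∨ r there: 7:F. ✗
6: successors {3, 6}; p ∧ ¬q ∨ r there: 3:T, 6:T. ✓
7: successors {6, 7}; p ∧ ¬q ∨ r there: 6:T, 7:F. ✓
— 2 worlds.
For ¬◇(r → p) → ¬r:
3: ¬◇(r → p) is F, ¬r is T. ✓
6: ¬◇(r → p) is F, ¬r is F. ✓
7: ¬◇(r → p) is F, ¬r is T. ✓
— 3 worlds.

2 and 3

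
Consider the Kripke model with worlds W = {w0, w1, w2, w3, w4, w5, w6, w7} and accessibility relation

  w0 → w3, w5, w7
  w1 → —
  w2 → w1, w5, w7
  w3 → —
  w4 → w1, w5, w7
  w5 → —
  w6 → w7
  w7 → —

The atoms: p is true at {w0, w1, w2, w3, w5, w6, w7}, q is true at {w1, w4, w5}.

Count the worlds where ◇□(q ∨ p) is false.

w0: successors {w3, w5, w7}; □(q ∨ p) there: w3:T, w5:T, w7:T. ✓
w1: no successors, so ◇□(q ∨ p) fails. ✗
w2: successors {w1, w5, w7}; □(q ∨ p) there: w1:T, w5:T, w7:T. ✓
w3: no successors, so ◇□(q ∨ p) fails. ✗
w4: successors {w1, w5, w7}; □(q ∨ p) there: w1:T, w5:T, w7:T. ✓
w5: no successors, so ◇□(q ∨ p) fails. ✗
w6: successors {w7}; □(q ∨ p) there: w7:T. ✓
w7: no successors, so ◇□(q ∨ p) fails. ✗
Satisfying worlds: {w0, w2, w4, w6}.
So ◇□(q ∨ p) fails at the other 4 worlds.

4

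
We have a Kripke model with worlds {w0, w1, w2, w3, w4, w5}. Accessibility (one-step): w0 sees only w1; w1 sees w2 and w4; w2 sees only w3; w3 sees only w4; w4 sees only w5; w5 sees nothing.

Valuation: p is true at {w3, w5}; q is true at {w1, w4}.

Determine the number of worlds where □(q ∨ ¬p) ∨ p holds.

w0: □(q ∨ ¬p) is T, p is F. ✓
w1: □(q ∨ ¬p) is T, p is F. ✓
w2: □(q ∨ ¬p) is F, p is F. ✗
w3: □(q ∨ ¬p) is T, p is T. ✓
w4: □(q ∨ ¬p) is F, p is F. ✗
w5: □(q ∨ ¬p) is T, p is T. ✓
Satisfying worlds: {w0, w1, w3, w5}.

4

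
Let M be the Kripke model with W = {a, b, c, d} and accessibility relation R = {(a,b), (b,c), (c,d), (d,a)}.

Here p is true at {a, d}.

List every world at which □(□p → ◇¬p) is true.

{a, d}

a: successors {b}; □p → ◇¬p there: b:T. ✓
b: successors {c}; □p → ◇¬p there: c:F. ✗
c: successors {d}; □p → ◇¬p there: d:F. ✗
d: successors {a}; □p → ◇¬p there: a:T. ✓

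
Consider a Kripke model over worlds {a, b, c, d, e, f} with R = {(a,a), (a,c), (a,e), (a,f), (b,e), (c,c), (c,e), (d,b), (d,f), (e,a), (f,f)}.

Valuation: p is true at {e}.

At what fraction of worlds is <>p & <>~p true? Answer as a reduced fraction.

1/3

a: <>p is T, <>~p is T. ✓
b: <>p is T, <>~p is F. ✗
c: <>p is T, <>~p is T. ✓
d: <>p is F, <>~p is T. ✗
e: <>p is F, <>~p is T. ✗
f: <>p is F, <>~p is T. ✗
That's 2 of 6 worlds, so 2/6 = 1/3.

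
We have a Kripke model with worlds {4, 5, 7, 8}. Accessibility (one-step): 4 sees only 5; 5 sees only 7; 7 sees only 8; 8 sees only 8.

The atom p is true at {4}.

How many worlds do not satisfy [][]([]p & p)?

4: successors {5}; []([]p & p) there: 5:F. ✗
5: successors {7}; []([]p & p) there: 7:F. ✗
7: successors {8}; []([]p & p) there: 8:F. ✗
8: successors {8}; []([]p & p) there: 8:F. ✗
Satisfying worlds: ∅.
So [][]([]p & p) fails at the other 4 worlds.

4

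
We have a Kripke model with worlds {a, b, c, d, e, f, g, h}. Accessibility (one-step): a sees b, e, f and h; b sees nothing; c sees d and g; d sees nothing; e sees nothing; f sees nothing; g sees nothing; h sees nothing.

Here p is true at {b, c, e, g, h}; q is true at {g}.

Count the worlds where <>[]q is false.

6

a: successors {b, e, f, h}; []q there: b:T, e:T, f:T, h:T. ✓
b: no successors, so <>[]q fails. ✗
c: successors {d, g}; []q there: d:T, g:T. ✓
d: no successors, so <>[]q fails. ✗
e: no successors, so <>[]q fails. ✗
f: no successors, so <>[]q fails. ✗
g: no successors, so <>[]q fails. ✗
h: no successors, so <>[]q fails. ✗
Satisfying worlds: {a, c}.
So <>[]q fails at the other 6 worlds.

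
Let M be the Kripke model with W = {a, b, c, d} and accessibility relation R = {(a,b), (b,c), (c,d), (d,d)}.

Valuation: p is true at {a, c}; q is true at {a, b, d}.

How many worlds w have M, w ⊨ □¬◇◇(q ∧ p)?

4

a: successors {b}; ¬◇◇(q ∧ p) there: b:T. ✓
b: successors {c}; ¬◇◇(q ∧ p) there: c:T. ✓
c: successors {d}; ¬◇◇(q ∧ p) there: d:T. ✓
d: successors {d}; ¬◇◇(q ∧ p) there: d:T. ✓
Satisfying worlds: {a, b, c, d}.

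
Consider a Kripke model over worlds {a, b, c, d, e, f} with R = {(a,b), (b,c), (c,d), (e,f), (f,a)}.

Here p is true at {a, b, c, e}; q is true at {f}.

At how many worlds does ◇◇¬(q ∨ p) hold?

1

a: successors {b}; ◇¬(q ∨ p) there: b:F. ✗
b: successors {c}; ◇¬(q ∨ p) there: c:T. ✓
c: successors {d}; ◇¬(q ∨ p) there: d:F. ✗
d: no successors, so ◇◇¬(q ∨ p) fails. ✗
e: successors {f}; ◇¬(q ∨ p) there: f:F. ✗
f: successors {a}; ◇¬(q ∨ p) there: a:F. ✗
Satisfying worlds: {b}.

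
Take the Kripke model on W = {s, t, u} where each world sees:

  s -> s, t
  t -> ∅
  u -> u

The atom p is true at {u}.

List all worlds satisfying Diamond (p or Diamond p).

s: successors {s, t}; p or Diamond p there: s:F, t:F. ✗
t: no successors, so Diamond (p or Diamond p) fails. ✗
u: successors {u}; p or Diamond p there: u:T. ✓

{u}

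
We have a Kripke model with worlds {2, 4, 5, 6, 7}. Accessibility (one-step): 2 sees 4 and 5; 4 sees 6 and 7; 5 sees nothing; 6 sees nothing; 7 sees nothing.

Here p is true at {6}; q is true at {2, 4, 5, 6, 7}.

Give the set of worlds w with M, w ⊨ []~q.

2: successors {4, 5}; ~q there: 4:F, 5:F. ✗
4: successors {6, 7}; ~q there: 6:F, 7:F. ✗
5: no successors, so []~q holds vacuously. ✓
6: no successors, so []~q holds vacuously. ✓
7: no successors, so []~q holds vacuously. ✓

{5, 6, 7}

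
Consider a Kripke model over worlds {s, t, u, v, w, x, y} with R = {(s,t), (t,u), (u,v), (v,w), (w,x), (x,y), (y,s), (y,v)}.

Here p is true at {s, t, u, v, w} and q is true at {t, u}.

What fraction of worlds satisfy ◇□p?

5/7

s: successors {t}; □p there: t:T. ✓
t: successors {u}; □p there: u:T. ✓
u: successors {v}; □p there: v:T. ✓
v: successors {w}; □p there: w:F. ✗
w: successors {x}; □p there: x:F. ✗
x: successors {y}; □p there: y:T. ✓
y: successors {s, v}; □p there: s:T, v:T. ✓
That's 5 of 7 worlds, so 5/7.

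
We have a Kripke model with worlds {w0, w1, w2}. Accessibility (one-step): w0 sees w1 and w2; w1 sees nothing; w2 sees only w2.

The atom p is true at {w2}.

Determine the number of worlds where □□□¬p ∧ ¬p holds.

1

w0: □□□¬p is F, ¬p is T. ✗
w1: □□□¬p is T, ¬p is T. ✓
w2: □□□¬p is F, ¬p is F. ✗
Satisfying worlds: {w1}.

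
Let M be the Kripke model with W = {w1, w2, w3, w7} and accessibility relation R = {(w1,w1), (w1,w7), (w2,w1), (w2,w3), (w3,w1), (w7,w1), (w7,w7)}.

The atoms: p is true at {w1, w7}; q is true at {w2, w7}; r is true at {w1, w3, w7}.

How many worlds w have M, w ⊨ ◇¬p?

1

w1: successors {w1, w7}; ¬p there: w1:F, w7:F. ✗
w2: successors {w1, w3}; ¬p there: w1:F, w3:T. ✓
w3: successors {w1}; ¬p there: w1:F. ✗
w7: successors {w1, w7}; ¬p there: w1:F, w7:F. ✗
Satisfying worlds: {w2}.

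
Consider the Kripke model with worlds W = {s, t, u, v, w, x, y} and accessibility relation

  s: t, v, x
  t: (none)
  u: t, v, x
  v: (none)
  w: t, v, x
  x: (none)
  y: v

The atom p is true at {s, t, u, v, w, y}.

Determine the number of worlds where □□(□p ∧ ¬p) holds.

7

s: successors {t, v, x}; □(□p ∧ ¬p) there: t:T, v:T, x:T. ✓
t: no successors, so □□(□p ∧ ¬p) holds vacuously. ✓
u: successors {t, v, x}; □(□p ∧ ¬p) there: t:T, v:T, x:T. ✓
v: no successors, so □□(□p ∧ ¬p) holds vacuously. ✓
w: successors {t, v, x}; □(□p ∧ ¬p) there: t:T, v:T, x:T. ✓
x: no successors, so □□(□p ∧ ¬p) holds vacuously. ✓
y: successors {v}; □(□p ∧ ¬p) there: v:T. ✓
Satisfying worlds: {s, t, u, v, w, x, y}.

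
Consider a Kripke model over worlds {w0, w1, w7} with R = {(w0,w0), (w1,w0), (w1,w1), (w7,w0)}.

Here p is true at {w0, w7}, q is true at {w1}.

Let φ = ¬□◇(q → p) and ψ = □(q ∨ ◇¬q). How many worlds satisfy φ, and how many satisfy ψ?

0 and 3

For ¬□◇(q → p):
w0: □◇(q → p) is T. ✗
w1: □◇(q → p) is T. ✗
w7: □◇(q → p) is T. ✗
— 0 worlds.
For □(q ∨ ◇¬q):
w0: successors {w0}; q ∨ ◇¬q there: w0:T. ✓
w1: successors {w0, w1}; q ∨ ◇¬q there: w0:T, w1:T. ✓
w7: successors {w0}; q ∨ ◇¬q there: w0:T. ✓
— 3 worlds.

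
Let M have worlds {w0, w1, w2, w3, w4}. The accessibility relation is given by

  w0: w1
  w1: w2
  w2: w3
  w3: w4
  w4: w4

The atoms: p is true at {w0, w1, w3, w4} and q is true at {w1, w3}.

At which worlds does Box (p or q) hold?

{w0, w2, w3, w4}

w0: successors {w1}; p or q there: w1:T. ✓
w1: successors {w2}; p or q there: w2:F. ✗
w2: successors {w3}; p or q there: w3:T. ✓
w3: successors {w4}; p or q there: w4:T. ✓
w4: successors {w4}; p or q there: w4:T. ✓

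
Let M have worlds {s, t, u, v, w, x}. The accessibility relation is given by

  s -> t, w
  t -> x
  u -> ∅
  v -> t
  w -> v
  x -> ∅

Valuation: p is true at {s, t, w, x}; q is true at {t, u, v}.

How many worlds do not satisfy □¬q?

3

s: successors {t, w}; ¬q there: t:F, w:T. ✗
t: successors {x}; ¬q there: x:T. ✓
u: no successors, so □¬q holds vacuously. ✓
v: successors {t}; ¬q there: t:F. ✗
w: successors {v}; ¬q there: v:F. ✗
x: no successors, so □¬q holds vacuously. ✓
Satisfying worlds: {t, u, x}.
So □¬q fails at the other 3 worlds.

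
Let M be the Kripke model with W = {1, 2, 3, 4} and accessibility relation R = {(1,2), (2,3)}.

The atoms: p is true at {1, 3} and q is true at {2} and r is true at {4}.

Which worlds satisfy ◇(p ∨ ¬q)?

{2}

1: successors {2}; p ∨ ¬q there: 2:F. ✗
2: successors {3}; p ∨ ¬q there: 3:T. ✓
3: no successors, so ◇(p ∨ ¬q) fails. ✗
4: no successors, so ◇(p ∨ ¬q) fails. ✗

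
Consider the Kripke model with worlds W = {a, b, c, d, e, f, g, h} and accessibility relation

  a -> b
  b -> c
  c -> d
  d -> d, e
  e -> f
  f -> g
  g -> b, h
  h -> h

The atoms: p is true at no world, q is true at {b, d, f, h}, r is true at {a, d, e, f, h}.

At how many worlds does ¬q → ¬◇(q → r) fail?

a: ¬q is T, ¬◇(q → r) is T. ✓
b: ¬q is F, ¬◇(q → r) is F. ✓
c: ¬q is T, ¬◇(q → r) is F. ✗
d: ¬q is F, ¬◇(q → r) is F. ✓
e: ¬q is T, ¬◇(q → r) is F. ✗
f: ¬q is F, ¬◇(q → r) is F. ✓
g: ¬q is T, ¬◇(q → r) is F. ✗
h: ¬q is F, ¬◇(q → r) is F. ✓
Satisfying worlds: {a, b, d, f, h}.
So ¬q → ¬◇(q → r) fails at the other 3 worlds.

3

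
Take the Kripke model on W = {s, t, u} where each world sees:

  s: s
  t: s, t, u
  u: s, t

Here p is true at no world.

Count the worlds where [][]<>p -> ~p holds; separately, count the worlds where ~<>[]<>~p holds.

For [][]<>p -> ~p:
s: [][]<>p is F, ~p is T. ✓
t: [][]<>p is F, ~p is T. ✓
u: [][]<>p is F, ~p is T. ✓
— 3 worlds.
For ~<>[]<>~p:
s: <>[]<>~p is T. ✗
t: <>[]<>~p is T. ✗
u: <>[]<>~p is T. ✗
— 0 worlds.

3 and 0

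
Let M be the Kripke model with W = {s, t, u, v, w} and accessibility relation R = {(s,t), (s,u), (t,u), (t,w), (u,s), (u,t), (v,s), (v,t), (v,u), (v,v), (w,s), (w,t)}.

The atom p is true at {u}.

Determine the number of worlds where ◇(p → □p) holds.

5

s: successors {t, u}; p → □p there: t:T, u:F. ✓
t: successors {u, w}; p → □p there: u:F, w:T. ✓
u: successors {s, t}; p → □p there: s:T, t:T. ✓
v: successors {s, t, u, v}; p → □p there: s:T, t:T, u:F, v:T. ✓
w: successors {s, t}; p → □p there: s:T, t:T. ✓
Satisfying worlds: {s, t, u, v, w}.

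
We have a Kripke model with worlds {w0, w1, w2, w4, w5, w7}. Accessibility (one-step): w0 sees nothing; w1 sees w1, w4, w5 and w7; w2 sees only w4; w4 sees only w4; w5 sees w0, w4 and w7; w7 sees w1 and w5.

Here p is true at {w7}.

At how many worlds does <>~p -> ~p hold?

w0: <>~p is F, ~p is T. ✓
w1: <>~p is T, ~p is T. ✓
w2: <>~p is T, ~p is T. ✓
w4: <>~p is T, ~p is T. ✓
w5: <>~p is T, ~p is T. ✓
w7: <>~p is T, ~p is F. ✗
Satisfying worlds: {w0, w1, w2, w4, w5}.

5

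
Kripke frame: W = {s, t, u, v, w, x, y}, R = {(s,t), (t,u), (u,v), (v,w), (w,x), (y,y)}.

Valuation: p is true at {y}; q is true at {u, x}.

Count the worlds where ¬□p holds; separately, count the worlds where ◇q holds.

For ¬□p:
s: □p is F. ✓
t: □p is F. ✓
u: □p is F. ✓
v: □p is F. ✓
w: □p is F. ✓
x: □p is T. ✗
y: □p is T. ✗
— 5 worlds.
For ◇q:
s: successors {t}; q there: t:F. ✗
t: successors {u}; q there: u:T. ✓
u: successors {v}; q there: v:F. ✗
v: successors {w}; q there: w:F. ✗
w: successors {x}; q there: x:T. ✓
x: no successors, so ◇q fails. ✗
y: successors {y}; q there: y:F. ✗
— 2 worlds.

5 and 2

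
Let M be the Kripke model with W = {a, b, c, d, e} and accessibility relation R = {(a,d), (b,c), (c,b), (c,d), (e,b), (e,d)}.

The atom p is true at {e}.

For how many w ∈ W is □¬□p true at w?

a: successors {d}; ¬□p there: d:F. ✗
b: successors {c}; ¬□p there: c:T. ✓
c: successors {b, d}; ¬□p there: b:T, d:F. ✗
d: no successors, so □¬□p holds vacuously. ✓
e: successors {b, d}; ¬□p there: b:T, d:F. ✗
Satisfying worlds: {b, d}.

2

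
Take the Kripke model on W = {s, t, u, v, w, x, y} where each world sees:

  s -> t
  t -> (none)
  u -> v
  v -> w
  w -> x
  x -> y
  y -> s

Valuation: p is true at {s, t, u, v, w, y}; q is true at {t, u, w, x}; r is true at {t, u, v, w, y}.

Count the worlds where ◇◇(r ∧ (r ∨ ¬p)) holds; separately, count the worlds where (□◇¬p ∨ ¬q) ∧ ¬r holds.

For ◇◇(r ∧ (r ∨ ¬p)):
s: successors {t}; ◇(r ∧ (r ∨ ¬p)) there: t:F. ✗
t: no successors, so ◇◇(r ∧ (r ∨ ¬p)) fails. ✗
u: successors {v}; ◇(r ∧ (r ∨ ¬p)) there: v:T. ✓
v: successors {w}; ◇(r ∧ (r ∨ ¬p)) there: w:F. ✗
w: successors {x}; ◇(r ∧ (r ∨ ¬p)) there: x:T. ✓
x: successors {y}; ◇(r ∧ (r ∨ ¬p)) there: y:F. ✗
y: successors {s}; ◇(r ∧ (r ∨ ¬p)) there: s:T. ✓
— 3 worlds.
For (□◇¬p ∨ ¬q) ∧ ¬r:
s: □◇¬p ∨ ¬q is T, ¬r is T. ✓
t: □◇¬p ∨ ¬q is T, ¬r is F. ✗
u: □◇¬p ∨ ¬q is F, ¬r is F. ✗
v: □◇¬p ∨ ¬q is T, ¬r is F. ✗
w: □◇¬p ∨ ¬q is F, ¬r is F. ✗
x: □◇¬p ∨ ¬q is F, ¬r is T. ✗
y: □◇¬p ∨ ¬q is T, ¬r is F. ✗
— 1 world.

3 and 1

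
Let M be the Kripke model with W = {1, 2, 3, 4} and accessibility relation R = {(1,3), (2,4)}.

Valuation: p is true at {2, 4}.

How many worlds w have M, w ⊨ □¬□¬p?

1: successors {3}; ¬□¬p there: 3:F. ✗
2: successors {4}; ¬□¬p there: 4:F. ✗
3: no successors, so □¬□¬p holds vacuously. ✓
4: no successors, so □¬□¬p holds vacuously. ✓
Satisfying worlds: {3, 4}.

2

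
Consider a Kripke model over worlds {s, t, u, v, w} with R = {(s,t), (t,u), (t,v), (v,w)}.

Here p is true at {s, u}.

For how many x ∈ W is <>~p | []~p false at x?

s: <>~p is T, []~p is T. ✓
t: <>~p is T, []~p is F. ✓
u: <>~p is F, []~p is T. ✓
v: <>~p is T, []~p is T. ✓
w: <>~p is F, []~p is T. ✓
Satisfying worlds: {s, t, u, v, w}.
So <>~p | []~p fails at the other 0 worlds.

0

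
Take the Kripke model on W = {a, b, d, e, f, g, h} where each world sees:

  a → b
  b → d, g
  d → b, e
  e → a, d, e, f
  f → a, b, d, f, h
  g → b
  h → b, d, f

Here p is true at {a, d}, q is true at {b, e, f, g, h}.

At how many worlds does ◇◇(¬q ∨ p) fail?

1

a: successors {b}; ◇(¬q ∨ p) there: b:T. ✓
b: successors {d, g}; ◇(¬q ∨ p) there: d:F, g:F. ✗
d: successors {b, e}; ◇(¬q ∨ p) there: b:T, e:T. ✓
e: successors {a, d, e, f}; ◇(¬q ∨ p) there: a:F, d:F, e:T, f:T. ✓
f: successors {a, b, d, f, h}; ◇(¬q ∨ p) there: a:F, b:T, d:F, f:T, h:T. ✓
g: successors {b}; ◇(¬q ∨ p) there: b:T. ✓
h: successors {b, d, f}; ◇(¬q ∨ p) there: b:T, d:F, f:T. ✓
Satisfying worlds: {a, d, e, f, g, h}.
So ◇◇(¬q ∨ p) fails at the other 1 world.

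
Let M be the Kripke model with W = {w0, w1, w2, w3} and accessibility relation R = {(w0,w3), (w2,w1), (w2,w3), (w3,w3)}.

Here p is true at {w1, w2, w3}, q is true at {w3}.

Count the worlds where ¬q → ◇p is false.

1

w0: ¬q is T, ◇p is T. ✓
w1: ¬q is T, ◇p is F. ✗
w2: ¬q is T, ◇p is T. ✓
w3: ¬q is F, ◇p is T. ✓
Satisfying worlds: {w0, w2, w3}.
So ¬q → ◇p fails at the other 1 world.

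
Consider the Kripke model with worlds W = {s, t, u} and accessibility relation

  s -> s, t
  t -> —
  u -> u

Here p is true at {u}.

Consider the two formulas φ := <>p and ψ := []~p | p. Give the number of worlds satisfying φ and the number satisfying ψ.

For <>p:
s: successors {s, t}; p there: s:F, t:F. ✗
t: no successors, so <>p fails. ✗
u: successors {u}; p there: u:T. ✓
— 1 world.
For []~p | p:
s: []~p is T, p is F. ✓
t: []~p is T, p is F. ✓
u: []~p is F, p is T. ✓
— 3 worlds.

1 and 3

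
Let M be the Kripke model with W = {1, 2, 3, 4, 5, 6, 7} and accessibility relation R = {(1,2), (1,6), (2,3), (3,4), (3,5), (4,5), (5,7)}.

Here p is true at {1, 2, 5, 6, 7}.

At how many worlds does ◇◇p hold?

1: successors {2, 6}; ◇p there: 2:F, 6:F. ✗
2: successors {3}; ◇p there: 3:T. ✓
3: successors {4, 5}; ◇p there: 4:T, 5:T. ✓
4: successors {5}; ◇p there: 5:T. ✓
5: successors {7}; ◇p there: 7:F. ✗
6: no successors, so ◇◇p fails. ✗
7: no successors, so ◇◇p fails. ✗
Satisfying worlds: {2, 3, 4}.

3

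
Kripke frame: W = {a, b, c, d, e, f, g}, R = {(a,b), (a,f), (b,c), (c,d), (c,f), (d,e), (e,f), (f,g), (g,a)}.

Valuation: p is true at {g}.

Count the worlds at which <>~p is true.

a: successors {b, f}; ~p there: b:T, f:T. ✓
b: successors {c}; ~p there: c:T. ✓
c: successors {d, f}; ~p there: d:T, f:T. ✓
d: successors {e}; ~p there: e:T. ✓
e: successors {f}; ~p there: f:T. ✓
f: successors {g}; ~p there: g:F. ✗
g: successors {a}; ~p there: a:T. ✓
Satisfying worlds: {a, b, c, d, e, g}.

6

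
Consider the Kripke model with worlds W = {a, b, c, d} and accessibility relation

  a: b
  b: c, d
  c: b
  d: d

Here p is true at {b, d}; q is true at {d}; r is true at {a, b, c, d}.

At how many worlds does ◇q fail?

a: successors {b}; q there: b:F. ✗
b: successors {c, d}; q there: c:F, d:T. ✓
c: successors {b}; q there: b:F. ✗
d: successors {d}; q there: d:T. ✓
Satisfying worlds: {b, d}.
So ◇q fails at the other 2 worlds.

2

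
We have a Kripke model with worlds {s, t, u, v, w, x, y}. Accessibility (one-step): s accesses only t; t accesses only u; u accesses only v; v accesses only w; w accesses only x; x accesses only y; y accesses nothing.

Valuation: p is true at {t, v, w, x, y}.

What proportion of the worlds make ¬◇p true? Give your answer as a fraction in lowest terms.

s: ◇p is T. ✗
t: ◇p is F. ✓
u: ◇p is T. ✗
v: ◇p is T. ✗
w: ◇p is T. ✗
x: ◇p is T. ✗
y: ◇p is F. ✓
That's 2 of 7 worlds, so 2/7.

2/7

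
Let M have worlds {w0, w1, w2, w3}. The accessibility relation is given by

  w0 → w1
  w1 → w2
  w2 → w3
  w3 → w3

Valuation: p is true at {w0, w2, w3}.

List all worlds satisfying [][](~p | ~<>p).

w0: successors {w1}; [](~p | ~<>p) there: w1:F. ✗
w1: successors {w2}; [](~p | ~<>p) there: w2:F. ✗
w2: successors {w3}; [](~p | ~<>p) there: w3:F. ✗
w3: successors {w3}; [](~p | ~<>p) there: w3:F. ✗

∅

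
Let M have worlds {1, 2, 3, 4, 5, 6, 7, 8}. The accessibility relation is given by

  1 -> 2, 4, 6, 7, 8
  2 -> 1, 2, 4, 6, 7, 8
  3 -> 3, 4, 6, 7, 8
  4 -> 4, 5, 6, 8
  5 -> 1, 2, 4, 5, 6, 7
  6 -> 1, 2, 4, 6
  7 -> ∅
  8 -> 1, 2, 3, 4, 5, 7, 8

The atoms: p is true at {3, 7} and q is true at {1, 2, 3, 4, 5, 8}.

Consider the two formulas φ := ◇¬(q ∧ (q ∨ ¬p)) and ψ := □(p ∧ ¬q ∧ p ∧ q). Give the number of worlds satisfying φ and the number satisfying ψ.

For ◇¬(q ∧ (q ∨ ¬p)):
1: successors {2, 4, 6, 7, 8}; ¬(q ∧ (q ∨ ¬p)) there: 2:F, 4:F, 6:T, 7:T, 8:F. ✓
2: successors {1, 2, 4, 6, 7, 8}; ¬(q ∧ (q ∨ ¬p)) there: 1:F, 2:F, 4:F, 6:T, 7:T, 8:F. ✓
3: successors {3, 4, 6, 7, 8}; ¬(q ∧ (q ∨ ¬p)) there: 3:F, 4:F, 6:T, 7:T, 8:F. ✓
4: successors {4, 5, 6, 8}; ¬(q ∧ (q ∨ ¬p)) there: 4:F, 5:F, 6:T, 8:F. ✓
5: successors {1, 2, 4, 5, 6, 7}; ¬(q ∧ (q ∨ ¬p)) there: 1:F, 2:F, 4:F, 5:F, 6:T, 7:T. ✓
6: successors {1, 2, 4, 6}; ¬(q ∧ (q ∨ ¬p)) there: 1:F, 2:F, 4:F, 6:T. ✓
7: no successors, so ◇¬(q ∧ (q ∨ ¬p)) fails. ✗
8: successors {1, 2, 3, 4, 5, 7, 8}; ¬(q ∧ (q ∨ ¬p)) there: 1:F, 2:F, 3:F, 4:F, 5:F, 7:T, 8:F. ✓
— 7 worlds.
For □(p ∧ ¬q ∧ p ∧ q):
1: successors {2, 4, 6, 7, 8}; p ∧ ¬q ∧ p ∧ q there: 2:F, 4:F, 6:F, 7:F, 8:F. ✗
2: successors {1, 2, 4, 6, 7, 8}; p ∧ ¬q ∧ p ∧ q there: 1:F, 2:F, 4:F, 6:F, 7:F, 8:F. ✗
3: successors {3, 4, 6, 7, 8}; p ∧ ¬q ∧ p ∧ q there: 3:F, 4:F, 6:F, 7:F, 8:F. ✗
4: successors {4, 5, 6, 8}; p ∧ ¬q ∧ p ∧ q there: 4:F, 5:F, 6:F, 8:F. ✗
5: successors {1, 2, 4, 5, 6, 7}; p ∧ ¬q ∧ p ∧ q there: 1:F, 2:F, 4:F, 5:F, 6:F, 7:F. ✗
6: successors {1, 2, 4, 6}; p ∧ ¬q ∧ p ∧ q there: 1:F, 2:F, 4:F, 6:F. ✗
7: no successors, so □(p ∧ ¬q ∧ p ∧ q) holds vacuously. ✓
8: successors {1, 2, 3, 4, 5, 7, 8}; p ∧ ¬q ∧ p ∧ q there: 1:F, 2:F, 3:F, 4:F, 5:F, 7:F, 8:F. ✗
— 1 world.

7 and 1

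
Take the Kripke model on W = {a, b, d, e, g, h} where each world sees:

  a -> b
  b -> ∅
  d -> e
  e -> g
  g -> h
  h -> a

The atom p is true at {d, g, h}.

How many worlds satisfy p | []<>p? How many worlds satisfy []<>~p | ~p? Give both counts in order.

5 and 5

For p | []<>p:
a: p is F, []<>p is F. ✗
b: p is F, []<>p is T. ✓
d: p is T, []<>p is T. ✓
e: p is F, []<>p is T. ✓
g: p is T, []<>p is F. ✓
h: p is T, []<>p is F. ✓
— 5 worlds.
For []<>~p | ~p:
a: []<>~p is F, ~p is T. ✓
b: []<>~p is T, ~p is T. ✓
d: []<>~p is F, ~p is F. ✗
e: []<>~p is F, ~p is T. ✓
g: []<>~p is T, ~p is F. ✓
h: []<>~p is T, ~p is F. ✓
— 5 worlds.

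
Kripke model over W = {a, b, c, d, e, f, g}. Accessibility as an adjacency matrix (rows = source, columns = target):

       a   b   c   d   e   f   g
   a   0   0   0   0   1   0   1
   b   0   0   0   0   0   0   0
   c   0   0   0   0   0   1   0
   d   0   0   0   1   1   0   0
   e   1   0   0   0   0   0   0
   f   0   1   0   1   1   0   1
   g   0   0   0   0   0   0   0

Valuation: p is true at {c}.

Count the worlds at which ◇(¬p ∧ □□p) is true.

2

a: successors {e, g}; ¬p ∧ □□p there: e:F, g:T. ✓
b: no successors, so ◇(¬p ∧ □□p) fails. ✗
c: successors {f}; ¬p ∧ □□p there: f:F. ✗
d: successors {d, e}; ¬p ∧ □□p there: d:F, e:F. ✗
e: successors {a}; ¬p ∧ □□p there: a:F. ✗
f: successors {b, d, e, g}; ¬p ∧ □□p there: b:T, d:F, e:F, g:T. ✓
g: no successors, so ◇(¬p ∧ □□p) fails. ✗
Satisfying worlds: {a, f}.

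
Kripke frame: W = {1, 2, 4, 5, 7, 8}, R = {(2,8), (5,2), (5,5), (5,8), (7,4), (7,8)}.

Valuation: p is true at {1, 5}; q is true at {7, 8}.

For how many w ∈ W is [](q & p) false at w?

3

1: no successors, so [](q & p) holds vacuously. ✓
2: successors {8}; q & p there: 8:F. ✗
4: no successors, so [](q & p) holds vacuously. ✓
5: successors {2, 5, 8}; q & p there: 2:F, 5:F, 8:F. ✗
7: successors {4, 8}; q & p there: 4:F, 8:F. ✗
8: no successors, so [](q & p) holds vacuously. ✓
Satisfying worlds: {1, 4, 8}.
So [](q & p) fails at the other 3 worlds.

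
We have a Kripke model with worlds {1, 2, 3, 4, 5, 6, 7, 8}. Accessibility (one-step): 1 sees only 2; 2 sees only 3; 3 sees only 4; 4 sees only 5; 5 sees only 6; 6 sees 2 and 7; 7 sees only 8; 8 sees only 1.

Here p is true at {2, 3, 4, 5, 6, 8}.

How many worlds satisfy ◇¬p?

1: successors {2}; ¬p there: 2:F. ✗
2: successors {3}; ¬p there: 3:F. ✗
3: successors {4}; ¬p there: 4:F. ✗
4: successors {5}; ¬p there: 5:F. ✗
5: successors {6}; ¬p there: 6:F. ✗
6: successors {2, 7}; ¬p there: 2:F, 7:T. ✓
7: successors {8}; ¬p there: 8:F. ✗
8: successors {1}; ¬p there: 1:T. ✓
Satisfying worlds: {6, 8}.

2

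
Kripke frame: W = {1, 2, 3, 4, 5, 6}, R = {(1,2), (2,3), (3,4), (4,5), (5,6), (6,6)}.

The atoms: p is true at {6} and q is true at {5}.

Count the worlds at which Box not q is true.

1: successors {2}; not q there: 2:T. ✓
2: successors {3}; not q there: 3:T. ✓
3: successors {4}; not q there: 4:T. ✓
4: successors {5}; not q there: 5:F. ✗
5: successors {6}; not q there: 6:T. ✓
6: successors {6}; not q there: 6:T. ✓
Satisfying worlds: {1, 2, 3, 5, 6}.

5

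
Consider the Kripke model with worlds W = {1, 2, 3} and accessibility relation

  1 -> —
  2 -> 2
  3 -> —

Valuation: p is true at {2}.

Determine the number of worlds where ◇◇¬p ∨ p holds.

1: ◇◇¬p is F, p is F. ✗
2: ◇◇¬p is F, p is T. ✓
3: ◇◇¬p is F, p is F. ✗
Satisfying worlds: {2}.

1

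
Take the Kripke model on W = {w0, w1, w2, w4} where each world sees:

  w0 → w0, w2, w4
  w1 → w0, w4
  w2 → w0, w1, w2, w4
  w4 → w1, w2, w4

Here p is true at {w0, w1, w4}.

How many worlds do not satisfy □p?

w0: successors {w0, w2, w4}; p there: w0:T, w2:F, w4:T. ✗
w1: successors {w0, w4}; p there: w0:T, w4:T. ✓
w2: successors {w0, w1, w2, w4}; p there: w0:T, w1:T, w2:F, w4:T. ✗
w4: successors {w1, w2, w4}; p there: w1:T, w2:F, w4:T. ✗
Satisfying worlds: {w1}.
So □p fails at the other 3 worlds.

3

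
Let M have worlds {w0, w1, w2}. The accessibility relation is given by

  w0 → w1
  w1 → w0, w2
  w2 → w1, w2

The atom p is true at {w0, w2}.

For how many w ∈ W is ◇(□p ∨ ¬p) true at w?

2

w0: successors {w1}; □p ∨ ¬p there: w1:T. ✓
w1: successors {w0, w2}; □p ∨ ¬p there: w0:F, w2:F. ✗
w2: successors {w1, w2}; □p ∨ ¬p there: w1:T, w2:F. ✓
Satisfying worlds: {w0, w2}.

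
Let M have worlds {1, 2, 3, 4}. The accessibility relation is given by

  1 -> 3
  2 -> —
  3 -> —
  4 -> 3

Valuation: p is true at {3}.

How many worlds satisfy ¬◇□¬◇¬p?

1: ◇□¬◇¬p is T. ✗
2: ◇□¬◇¬p is F. ✓
3: ◇□¬◇¬p is F. ✓
4: ◇□¬◇¬p is T. ✗
Satisfying worlds: {2, 3}.

2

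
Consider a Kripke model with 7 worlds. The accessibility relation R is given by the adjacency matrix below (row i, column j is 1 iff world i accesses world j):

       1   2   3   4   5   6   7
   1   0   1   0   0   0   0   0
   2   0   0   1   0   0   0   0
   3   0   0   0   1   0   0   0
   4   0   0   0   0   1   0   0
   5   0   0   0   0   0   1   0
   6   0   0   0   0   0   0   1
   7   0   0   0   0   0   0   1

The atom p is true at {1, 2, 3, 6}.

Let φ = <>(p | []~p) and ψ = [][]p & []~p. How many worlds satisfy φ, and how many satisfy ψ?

For <>(p | []~p):
1: successors {2}; p | []~p there: 2:T. ✓
2: successors {3}; p | []~p there: 3:T. ✓
3: successors {4}; p | []~p there: 4:T. ✓
4: successors {5}; p | []~p there: 5:F. ✗
5: successors {6}; p | []~p there: 6:T. ✓
6: successors {7}; p | []~p there: 7:T. ✓
7: successors {7}; p | []~p there: 7:T. ✓
— 6 worlds.
For [][]p & []~p:
1: [][]p is T, []~p is F. ✗
2: [][]p is F, []~p is F. ✗
3: [][]p is F, []~p is T. ✗
4: [][]p is T, []~p is T. ✓
5: [][]p is F, []~p is F. ✗
6: [][]p is F, []~p is T. ✗
7: [][]p is F, []~p is T. ✗
— 1 world.

6 and 1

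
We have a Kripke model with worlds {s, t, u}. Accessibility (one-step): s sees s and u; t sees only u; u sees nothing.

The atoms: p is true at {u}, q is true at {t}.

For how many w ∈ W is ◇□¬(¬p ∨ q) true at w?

s: successors {s, u}; □¬(¬p ∨ q) there: s:F, u:T. ✓
t: successors {u}; □¬(¬p ∨ q) there: u:T. ✓
u: no successors, so ◇□¬(¬p ∨ q) fails. ✗
Satisfying worlds: {s, t}.

2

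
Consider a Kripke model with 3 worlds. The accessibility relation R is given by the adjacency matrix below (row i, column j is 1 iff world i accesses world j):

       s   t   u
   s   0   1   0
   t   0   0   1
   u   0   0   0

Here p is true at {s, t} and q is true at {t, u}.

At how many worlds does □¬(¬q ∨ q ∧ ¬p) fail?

s: successors {t}; ¬(¬q ∨ q ∧ ¬p) there: t:T. ✓
t: successors {u}; ¬(¬q ∨ q ∧ ¬p) there: u:F. ✗
u: no successors, so □¬(¬q ∨ q ∧ ¬p) holds vacuously. ✓
Satisfying worlds: {s, u}.
So □¬(¬q ∨ q ∧ ¬p) fails at the other 1 world.

1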